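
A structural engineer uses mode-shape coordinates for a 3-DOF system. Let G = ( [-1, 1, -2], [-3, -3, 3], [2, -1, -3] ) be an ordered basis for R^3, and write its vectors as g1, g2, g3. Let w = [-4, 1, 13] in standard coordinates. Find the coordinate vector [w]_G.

[-2, 0, -3]

[w]_G is the unique c with M c = w, where M has columns g1, ..., g3.
Solving this 3x3 system gives c = (-2, 0, -3).
Check: -2g1 + 0·g2 - 3g3 = [-4, 1, 13].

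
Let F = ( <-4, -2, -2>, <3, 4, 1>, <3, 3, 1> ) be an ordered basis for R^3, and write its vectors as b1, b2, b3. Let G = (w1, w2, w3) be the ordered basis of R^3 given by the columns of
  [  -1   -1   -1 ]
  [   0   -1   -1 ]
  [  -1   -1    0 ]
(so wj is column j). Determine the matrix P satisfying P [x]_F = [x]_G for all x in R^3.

[[2, 1, 0], [0, -2, -1], [2, -2, -2]]

Take x = bj: its F-coordinates are the j-th standard unit vector, so P e_j — column j of P — equals [bj]_G.
b1 = 2w1 + 0·w2 + 2w3, giving column 1 = <2, 0, 2>; repeating for each j gives P = [[2, 1, 0], [0, -2, -1], [2, -2, -2]].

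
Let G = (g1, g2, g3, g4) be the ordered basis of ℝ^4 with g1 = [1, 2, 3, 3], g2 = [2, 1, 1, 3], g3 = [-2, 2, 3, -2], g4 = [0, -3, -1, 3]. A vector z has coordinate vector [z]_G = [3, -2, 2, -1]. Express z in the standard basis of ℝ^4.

[-5, 11, 14, -4]

The coordinates say z = 3g1 - 2g2 + 2g3 - g4; adding the scaled basis vectors gives [-5, 11, 14, -4].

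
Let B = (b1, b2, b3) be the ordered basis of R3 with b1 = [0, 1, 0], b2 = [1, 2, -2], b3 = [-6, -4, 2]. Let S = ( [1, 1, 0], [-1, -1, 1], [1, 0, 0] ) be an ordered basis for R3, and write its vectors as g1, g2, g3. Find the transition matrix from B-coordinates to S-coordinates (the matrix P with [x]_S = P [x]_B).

Column j of P is [bj]_S, since P maps B-coordinates to S-coordinates.
Expressing b1 in S: b1 = g1 + 0·g2 - g3, so column 1 of P is [1, 0, -1].
Doing the same for each bj gives P = [[1, 0, -2], [0, -2, 2], [-1, -1, -2]].

[[1, 0, -2], [0, -2, 2], [-1, -1, -2]]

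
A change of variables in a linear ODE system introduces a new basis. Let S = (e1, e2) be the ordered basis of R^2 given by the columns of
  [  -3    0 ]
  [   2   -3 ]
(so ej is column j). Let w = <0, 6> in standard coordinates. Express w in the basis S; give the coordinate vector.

We seek scalars with c_1 e1 + c_2 e2 = w; equivalently solve M c = w where the columns of M are e1, e2.
System: -3c_1 + 0c_2 = 0, 2c_1 - 3c_2 = 6; solving gives c_1 = 0, c_2 = -2.
Check: 0·e1 - 2e2 = <0, 6>.

<0, -2>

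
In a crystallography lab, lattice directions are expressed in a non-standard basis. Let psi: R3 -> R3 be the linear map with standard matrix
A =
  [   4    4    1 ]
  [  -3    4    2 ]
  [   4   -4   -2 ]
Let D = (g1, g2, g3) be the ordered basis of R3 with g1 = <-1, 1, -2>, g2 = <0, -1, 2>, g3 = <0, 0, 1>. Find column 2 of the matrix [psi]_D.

<2, 2, 0>

Compute psi(g2) = A g2 = <-2, 0, 0> in standard coordinates.
Then write this in D-coordinates: solve for y in y_1 g1 + ... + y_3 g3 = <-2, 0, 0>.
This gives y = <2, 2, 0>, which is column 2 of [psi]_D.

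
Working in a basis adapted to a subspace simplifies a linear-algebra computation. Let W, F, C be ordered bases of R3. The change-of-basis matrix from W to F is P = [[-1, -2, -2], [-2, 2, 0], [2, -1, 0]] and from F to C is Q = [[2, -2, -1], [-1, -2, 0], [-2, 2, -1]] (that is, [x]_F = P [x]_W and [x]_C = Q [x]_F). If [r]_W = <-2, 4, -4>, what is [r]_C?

<-12, -26, 28>

Apply P to get F-coordinates <2, 12, -8>, then Q to get C-coordinates.
The result is [r]_C = <-12, -26, 28>.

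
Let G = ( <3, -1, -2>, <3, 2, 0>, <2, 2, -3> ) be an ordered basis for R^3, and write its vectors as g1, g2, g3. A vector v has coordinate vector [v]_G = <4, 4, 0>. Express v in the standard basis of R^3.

<24, 4, -8>

The coordinates say v = 4g1 + 4g2 + 0·g3; adding the scaled basis vectors gives <24, 4, -8>.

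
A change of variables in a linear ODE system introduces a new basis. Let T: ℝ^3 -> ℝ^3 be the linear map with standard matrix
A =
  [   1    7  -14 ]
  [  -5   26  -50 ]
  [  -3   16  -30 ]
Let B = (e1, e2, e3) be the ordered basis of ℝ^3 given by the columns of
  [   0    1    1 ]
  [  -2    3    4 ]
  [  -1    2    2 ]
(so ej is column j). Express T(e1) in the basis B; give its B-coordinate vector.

[2, -2, 2]

Column 1 of [T]_B is the B-coordinate vector of T(e1).
In standard coordinates T(e1) = A e1 = [0, -2, -2].
Converting to B: [0, -2, -2] = 2e1 - 2e2 + 2e3, so the coordinate vector is [2, -2, 2].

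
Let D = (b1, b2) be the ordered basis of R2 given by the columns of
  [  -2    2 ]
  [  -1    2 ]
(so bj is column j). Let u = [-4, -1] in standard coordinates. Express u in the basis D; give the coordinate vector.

Write u = c_1 b1 + c_2 b2 and solve for the c_i.
System: -2c_1 + 2c_2 = -4, -c_1 + 2c_2 = -1; solving gives c_1 = 3, c_2 = 1.
Check: 3b1 + b2 = [-4, -1].

[3, 1]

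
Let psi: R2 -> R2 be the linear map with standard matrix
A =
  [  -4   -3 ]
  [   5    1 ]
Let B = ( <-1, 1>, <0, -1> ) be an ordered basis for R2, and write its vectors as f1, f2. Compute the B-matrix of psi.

[[-1, -3], [3, -2]]

Let P have columns f1, f2. Then [psi]_B = P^(-1) A P.
Here det P = 1, so P^(-1) is integer; computing A P first and then P^(-1)(A P) gives [[-1, -3], [3, -2]].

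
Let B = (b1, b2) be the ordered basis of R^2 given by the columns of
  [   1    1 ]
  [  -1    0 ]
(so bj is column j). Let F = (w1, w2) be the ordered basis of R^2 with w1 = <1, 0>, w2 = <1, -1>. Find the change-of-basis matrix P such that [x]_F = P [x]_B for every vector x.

[[0, 1], [1, 0]]

Let M have columns bj and N have columns wj. Then for every x, N [x]_F = x = M [x]_B, so P = N^(-1) M.
Since det N = -1, N^(-1) has integer entries; multiplying gives P = [[0, 1], [1, 0]].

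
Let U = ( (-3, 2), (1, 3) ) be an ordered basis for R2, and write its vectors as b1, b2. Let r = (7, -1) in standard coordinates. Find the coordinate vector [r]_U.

We seek scalars with c_1 b1 + c_2 b2 = r; equivalently solve M c = r where the columns of M are b1, b2.
System: -3c_1 + c_2 = 7, 2c_1 + 3c_2 = -1; solving gives c_1 = -2, c_2 = 1.
Check: -2b1 + b2 = (7, -1).

(-2, 1)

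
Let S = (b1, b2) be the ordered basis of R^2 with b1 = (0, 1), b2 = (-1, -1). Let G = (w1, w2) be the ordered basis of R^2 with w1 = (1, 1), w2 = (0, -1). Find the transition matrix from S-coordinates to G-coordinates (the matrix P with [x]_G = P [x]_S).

Take x = bj: its S-coordinates are the j-th standard unit vector, so P e_j — column j of P — equals [bj]_G.
b1 = 0·w1 - w2, giving column 1 = (0, -1); repeating for each j gives P = [[0, -1], [-1, 0]].

[[0, -1], [-1, 0]]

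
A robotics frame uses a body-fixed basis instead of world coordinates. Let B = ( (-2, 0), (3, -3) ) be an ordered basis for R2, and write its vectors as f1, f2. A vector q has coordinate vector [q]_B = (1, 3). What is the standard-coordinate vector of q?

By definition q = f1 + 3f2.
Summing componentwise gives (7, -9).

(7, -9)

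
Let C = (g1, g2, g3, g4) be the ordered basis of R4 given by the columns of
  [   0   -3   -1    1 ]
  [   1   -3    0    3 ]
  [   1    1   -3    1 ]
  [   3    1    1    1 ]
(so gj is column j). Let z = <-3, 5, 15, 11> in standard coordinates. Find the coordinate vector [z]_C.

<2, 3, -2, 4>

Write z = c_1 g1 + ... + c_4 g4 and solve for the c_i.
Gaussian elimination on [M | z] yields c = (2, 3, -2, 4).
Check: 2g1 + 3g2 - 2g3 + 4g4 = <-3, 5, 15, 11>.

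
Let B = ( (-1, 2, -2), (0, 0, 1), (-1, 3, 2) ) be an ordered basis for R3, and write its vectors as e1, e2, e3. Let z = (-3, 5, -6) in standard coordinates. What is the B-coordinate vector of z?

[z]_B is the unique c with M c = z, where M has columns e1, ..., e3.
Row-reducing the augmented matrix [M | z] gives c = (4, 4, -1).
Check: 4e1 + 4e2 - e3 = (-3, 5, -6).

(4, 4, -1)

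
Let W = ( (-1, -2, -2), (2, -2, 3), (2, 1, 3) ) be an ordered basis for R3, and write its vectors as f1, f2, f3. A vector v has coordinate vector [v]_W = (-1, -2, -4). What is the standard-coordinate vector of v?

v = M [v]_W, where M has columns f1, ..., f3.
Carrying out the matrix-vector product, v = (-11, 2, -16).

(-11, 2, -16)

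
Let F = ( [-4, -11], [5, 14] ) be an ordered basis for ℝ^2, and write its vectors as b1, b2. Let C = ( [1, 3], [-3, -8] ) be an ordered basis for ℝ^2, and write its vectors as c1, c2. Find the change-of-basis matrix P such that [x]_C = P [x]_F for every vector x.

[[-1, 2], [1, -1]]

Column j of P is [bj]_C, since P maps F-coordinates to C-coordinates.
Expressing b1 in C: b1 = -c1 + c2, so column 1 of P is [-1, 1].
Doing the same for each bj gives P = [[-1, 2], [1, -1]].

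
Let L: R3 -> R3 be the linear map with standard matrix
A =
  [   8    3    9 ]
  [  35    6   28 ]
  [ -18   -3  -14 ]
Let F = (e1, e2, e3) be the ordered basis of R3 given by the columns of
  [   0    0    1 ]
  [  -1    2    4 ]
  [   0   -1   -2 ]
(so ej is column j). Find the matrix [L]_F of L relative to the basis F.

The j-th column of [L]_F is [L(ej)]_F.
L(e1) = A e1 = [-3, -6, 3] = 0·e1 + 3e2 - 3e3, so column 1 is [0, 3, -3].
Repeating for e2, e3 and assembling the columns gives [[0, 0, 1], [3, -2, -2], [-3, -3, 2]].

[[0, 0, 1], [3, -2, -2], [-3, -3, 2]]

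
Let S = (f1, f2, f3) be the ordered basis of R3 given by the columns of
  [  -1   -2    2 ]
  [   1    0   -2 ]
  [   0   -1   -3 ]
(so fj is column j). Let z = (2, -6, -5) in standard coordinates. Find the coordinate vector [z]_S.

(-4, 2, 1)

[z]_S is the unique c with M c = z, where M has columns f1, ..., f3.
Solving this 3x3 system gives c = (-4, 2, 1).
Check: -4f1 + 2f2 + f3 = (2, -6, -5).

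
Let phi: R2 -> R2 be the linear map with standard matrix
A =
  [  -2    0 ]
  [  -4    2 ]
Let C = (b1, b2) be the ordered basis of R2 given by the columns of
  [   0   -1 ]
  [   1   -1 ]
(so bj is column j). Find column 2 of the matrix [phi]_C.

Compute phi(b2) = A b2 = <2, 2> in standard coordinates.
Then write this in C-coordinates: solve for y in y_1 b1 + y_2 b2 = <2, 2>.
This gives y = <0, -2>, which is column 2 of [phi]_C.

<0, -2>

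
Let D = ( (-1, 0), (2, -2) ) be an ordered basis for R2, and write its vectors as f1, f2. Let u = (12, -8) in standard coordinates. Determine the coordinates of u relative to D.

(-4, 4)

[u]_D is the unique c with M c = u, where M has columns f1, f2.
System: -c_1 + 2c_2 = 12, 0c_1 - 2c_2 = -8; solving gives c_1 = -4, c_2 = 4.
Check: -4f1 + 4f2 = (12, -8).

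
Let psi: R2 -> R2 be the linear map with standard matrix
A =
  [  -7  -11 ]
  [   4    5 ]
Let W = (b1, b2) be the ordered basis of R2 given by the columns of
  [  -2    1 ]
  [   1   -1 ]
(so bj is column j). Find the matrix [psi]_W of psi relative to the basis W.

[[0, -3], [3, -2]]

With P the matrix whose columns are b1, b2, [psi]_W = P^(-1) A P.
Column by column: psi(b1) = A b1 = (3, -3); its W-coordinates (0, 3) give column 1.
Continuing for each basis vector yields [psi]_W = [[0, -3], [3, -2]].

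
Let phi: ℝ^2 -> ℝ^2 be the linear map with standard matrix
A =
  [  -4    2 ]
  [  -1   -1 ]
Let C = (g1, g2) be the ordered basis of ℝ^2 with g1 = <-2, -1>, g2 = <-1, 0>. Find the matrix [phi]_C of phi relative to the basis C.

With P the matrix whose columns are g1, g2, [phi]_C = P^(-1) A P.
Column by column: phi(g1) = A g1 = <6, 3>; its C-coordinates <-3, 0> give column 1.
Continuing for each basis vector yields [phi]_C = [[-3, -1], [0, -2]].

[[-3, -1], [0, -2]]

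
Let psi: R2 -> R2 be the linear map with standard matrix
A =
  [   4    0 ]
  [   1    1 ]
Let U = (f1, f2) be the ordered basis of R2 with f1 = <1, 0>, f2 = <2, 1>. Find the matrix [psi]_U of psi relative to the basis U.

[[2, 2], [1, 3]]

Let P have columns f1, f2. Then [psi]_U = P^(-1) A P.
Here det P = 1, so P^(-1) is integer; computing A P first and then P^(-1)(A P) gives [[2, 2], [1, 3]].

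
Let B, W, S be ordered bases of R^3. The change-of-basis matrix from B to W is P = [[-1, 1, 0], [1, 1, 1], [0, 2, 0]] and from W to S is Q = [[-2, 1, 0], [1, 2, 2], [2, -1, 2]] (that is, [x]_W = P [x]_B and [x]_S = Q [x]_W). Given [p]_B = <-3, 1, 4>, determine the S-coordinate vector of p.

Apply P to get W-coordinates <4, 2, 2>, then Q to get S-coordinates.
The result is [p]_S = <-6, 12, 10>.

<-6, 12, 10>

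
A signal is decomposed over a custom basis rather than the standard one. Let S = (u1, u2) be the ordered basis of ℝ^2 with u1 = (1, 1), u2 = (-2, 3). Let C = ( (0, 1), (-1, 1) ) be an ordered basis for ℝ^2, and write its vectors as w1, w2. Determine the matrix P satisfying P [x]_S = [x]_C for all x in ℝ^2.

[[2, 1], [-1, 2]]

Take x = uj: its S-coordinates are the j-th standard unit vector, so P e_j — column j of P — equals [uj]_C.
u1 = 2w1 - w2, giving column 1 = (2, -1); repeating for each j gives P = [[2, 1], [-1, 2]].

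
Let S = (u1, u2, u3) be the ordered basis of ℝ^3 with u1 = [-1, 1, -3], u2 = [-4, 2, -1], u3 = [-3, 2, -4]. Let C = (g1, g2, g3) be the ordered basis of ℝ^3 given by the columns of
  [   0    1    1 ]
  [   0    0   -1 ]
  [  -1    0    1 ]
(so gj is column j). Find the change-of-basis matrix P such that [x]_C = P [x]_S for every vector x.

Let M have columns uj and N have columns gj. Then for every x, N [x]_C = x = M [x]_S, so P = N^(-1) M.
Since det N = 1, N^(-1) has integer entries; multiplying gives P = [[2, -1, 2], [0, -2, -1], [-1, -2, -2]].

[[2, -1, 2], [0, -2, -1], [-1, -2, -2]]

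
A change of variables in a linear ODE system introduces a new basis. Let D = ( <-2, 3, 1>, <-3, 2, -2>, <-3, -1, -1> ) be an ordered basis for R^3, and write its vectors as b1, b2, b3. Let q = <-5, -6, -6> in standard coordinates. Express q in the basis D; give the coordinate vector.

Write q = c_1 b1 + ... + c_3 b3 and solve for the c_i.
Gaussian elimination on [M | q] yields c = (-2, 1, 2).
Check: -2b1 + b2 + 2b3 = <-5, -6, -6>.

<-2, 1, 2>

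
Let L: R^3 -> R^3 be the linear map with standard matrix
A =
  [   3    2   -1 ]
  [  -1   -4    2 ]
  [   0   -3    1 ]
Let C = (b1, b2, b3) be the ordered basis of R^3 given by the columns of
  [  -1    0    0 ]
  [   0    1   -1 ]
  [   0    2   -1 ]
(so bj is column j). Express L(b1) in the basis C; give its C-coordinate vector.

<3, -1, -2>

Compute L(b1) = A b1 = <-3, 1, 0> in standard coordinates.
Then write this in C-coordinates: solve for y in y_1 b1 + ... + y_3 b3 = <-3, 1, 0>.
This gives y = <3, -1, -2>, which is column 1 of [L]_C.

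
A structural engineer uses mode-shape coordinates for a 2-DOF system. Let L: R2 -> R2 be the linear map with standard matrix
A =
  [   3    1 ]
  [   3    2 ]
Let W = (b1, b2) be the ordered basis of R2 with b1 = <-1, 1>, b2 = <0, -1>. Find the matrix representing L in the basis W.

[[2, 1], [3, 3]]

Let P have columns b1, b2. Then [L]_W = P^(-1) A P.
Here det P = 1, so P^(-1) is integer; computing A P first and then P^(-1)(A P) gives [[2, 1], [3, 3]].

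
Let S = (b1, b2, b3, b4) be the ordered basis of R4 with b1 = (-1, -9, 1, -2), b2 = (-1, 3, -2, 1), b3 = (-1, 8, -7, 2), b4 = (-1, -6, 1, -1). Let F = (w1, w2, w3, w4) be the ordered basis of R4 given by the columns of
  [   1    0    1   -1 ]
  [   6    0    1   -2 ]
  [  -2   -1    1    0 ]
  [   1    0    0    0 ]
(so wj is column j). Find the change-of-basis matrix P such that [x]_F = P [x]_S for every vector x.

[[-2, 1, 2, -1], [2, -1, 1, 1], [-1, -1, -2, 0], [-2, 1, 1, 0]]

Let M have columns bj and N have columns wj. Then for every x, N [x]_F = x = M [x]_S, so P = N^(-1) M.
Since det N = -1, N^(-1) has integer entries; multiplying gives P = [[-2, 1, 2, -1], [2, -1, 1, 1], [-1, -1, -2, 0], [-2, 1, 1, 0]].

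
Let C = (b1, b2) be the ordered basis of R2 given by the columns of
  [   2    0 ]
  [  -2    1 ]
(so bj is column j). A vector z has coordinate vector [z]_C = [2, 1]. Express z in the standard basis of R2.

z = M [z]_C, where M has columns b1, b2.
Carrying out the matrix-vector product, z = [4, -3].

[4, -3]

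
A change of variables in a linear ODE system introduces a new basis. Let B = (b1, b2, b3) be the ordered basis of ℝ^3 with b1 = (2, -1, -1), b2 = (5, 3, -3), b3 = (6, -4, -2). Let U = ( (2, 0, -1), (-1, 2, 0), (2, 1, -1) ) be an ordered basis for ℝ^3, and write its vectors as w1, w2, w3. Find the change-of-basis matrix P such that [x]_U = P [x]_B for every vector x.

Column j of P is [bj]_U, since P maps B-coordinates to U-coordinates.
Expressing b1 in U: b1 = 2w1 + 0·w2 - w3, so column 1 of P is (2, 0, -1).
Doing the same for each bj gives P = [[2, 2, 2], [0, 1, -2], [-1, 1, 0]].

[[2, 2, 2], [0, 1, -2], [-1, 1, 0]]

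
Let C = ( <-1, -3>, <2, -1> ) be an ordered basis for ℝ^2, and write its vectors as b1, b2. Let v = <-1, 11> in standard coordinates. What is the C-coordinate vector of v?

[v]_C is the unique c with M c = v, where M has columns b1, b2.
System: -c_1 + 2c_2 = -1, -3c_1 - c_2 = 11; solving gives c_1 = -3, c_2 = -2.
Check: -3b1 - 2b2 = <-1, 11>.

<-3, -2>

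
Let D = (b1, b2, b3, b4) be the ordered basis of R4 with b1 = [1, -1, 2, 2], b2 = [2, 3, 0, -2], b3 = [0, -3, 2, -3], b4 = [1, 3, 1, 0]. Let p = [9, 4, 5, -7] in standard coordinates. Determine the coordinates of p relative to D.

[2, 4, 1, -1]

We seek scalars with c_1 b1 + ... + c_4 b4 = p; equivalently solve M c = p where the columns of M are b1, ..., b4.
Solving this 4x4 system gives c = (2, 4, 1, -1).
Check: 2b1 + 4b2 + b3 - b4 = [9, 4, 5, -7].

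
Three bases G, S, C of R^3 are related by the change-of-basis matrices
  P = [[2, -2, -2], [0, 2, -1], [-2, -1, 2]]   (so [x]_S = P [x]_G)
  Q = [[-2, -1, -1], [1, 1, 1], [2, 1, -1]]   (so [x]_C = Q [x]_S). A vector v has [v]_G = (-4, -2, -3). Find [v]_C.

(-7, 5, -1)

Apply P to get S-coordinates (2, -1, 4), then Q to get C-coordinates.
The result is [v]_C = (-7, 5, -1).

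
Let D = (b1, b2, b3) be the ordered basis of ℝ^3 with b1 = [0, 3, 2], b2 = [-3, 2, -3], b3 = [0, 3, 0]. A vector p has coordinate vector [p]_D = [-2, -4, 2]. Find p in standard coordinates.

[12, -8, 8]

The coordinates say p = -2b1 - 4b2 + 2b3; adding the scaled basis vectors gives [12, -8, 8].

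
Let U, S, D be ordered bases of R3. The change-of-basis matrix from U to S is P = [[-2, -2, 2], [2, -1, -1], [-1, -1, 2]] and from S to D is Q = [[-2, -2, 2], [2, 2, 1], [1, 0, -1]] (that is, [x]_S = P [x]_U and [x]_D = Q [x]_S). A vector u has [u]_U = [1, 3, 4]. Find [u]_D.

Apply P to get S-coordinates [0, -5, 4], then Q to get D-coordinates.
The result is [u]_D = [18, -6, -4].

[18, -6, -4]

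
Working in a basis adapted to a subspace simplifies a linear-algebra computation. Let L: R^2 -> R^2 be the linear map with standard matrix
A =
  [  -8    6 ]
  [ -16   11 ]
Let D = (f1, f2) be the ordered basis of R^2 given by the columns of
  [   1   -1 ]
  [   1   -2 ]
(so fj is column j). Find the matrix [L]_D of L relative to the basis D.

The j-th column of [L]_D is [L(fj)]_D.
L(f1) = A f1 = [-2, -5] = f1 + 3f2, so column 1 is [1, 3].
Repeating for f2 and assembling the columns gives [[1, -2], [3, 2]].

[[1, -2], [3, 2]]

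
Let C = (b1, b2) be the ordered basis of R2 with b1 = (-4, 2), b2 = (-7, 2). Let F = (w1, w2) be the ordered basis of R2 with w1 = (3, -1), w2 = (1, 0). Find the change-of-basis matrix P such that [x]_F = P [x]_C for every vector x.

[[-2, -2], [2, -1]]

Let M have columns bj and N have columns wj. Then for every x, N [x]_F = x = M [x]_C, so P = N^(-1) M.
Since det N = 1, N^(-1) has integer entries; multiplying gives P = [[-2, -2], [2, -1]].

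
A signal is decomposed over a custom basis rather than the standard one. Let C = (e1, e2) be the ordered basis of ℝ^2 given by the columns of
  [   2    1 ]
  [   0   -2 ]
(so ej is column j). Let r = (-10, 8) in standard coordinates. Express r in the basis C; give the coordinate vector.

(-3, -4)

[r]_C is the unique c with M c = r, where M has columns e1, e2.
System: 2c_1 + c_2 = -10, 0c_1 - 2c_2 = 8; solving gives c_1 = -3, c_2 = -4.
Check: -3e1 - 4e2 = (-10, 8).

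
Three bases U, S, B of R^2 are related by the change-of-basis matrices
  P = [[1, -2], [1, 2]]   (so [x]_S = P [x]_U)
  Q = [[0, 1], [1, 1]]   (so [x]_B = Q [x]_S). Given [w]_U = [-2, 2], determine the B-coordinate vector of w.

Composing the changes, [w]_B = Q P [w]_U.
Q P = [[1, 2], [2, 0]]; applying this to [-2, 2] gives [2, -4].

[2, -4]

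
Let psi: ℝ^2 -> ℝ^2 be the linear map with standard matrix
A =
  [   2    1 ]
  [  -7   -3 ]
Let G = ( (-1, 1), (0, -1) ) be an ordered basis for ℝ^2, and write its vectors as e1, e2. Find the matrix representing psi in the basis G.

[[1, 1], [-3, -2]]

With P the matrix whose columns are e1, e2, [psi]_G = P^(-1) A P.
Column by column: psi(e1) = A e1 = (-1, 4); its G-coordinates (1, -3) give column 1.
Continuing for each basis vector yields [psi]_G = [[1, 1], [-3, -2]].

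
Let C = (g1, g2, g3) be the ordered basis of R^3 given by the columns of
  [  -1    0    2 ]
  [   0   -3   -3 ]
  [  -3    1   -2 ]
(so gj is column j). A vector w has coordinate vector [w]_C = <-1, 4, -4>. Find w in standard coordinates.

<-7, 0, 15>

By definition w = -g1 + 4g2 - 4g3.
Summing componentwise gives <-7, 0, 15>.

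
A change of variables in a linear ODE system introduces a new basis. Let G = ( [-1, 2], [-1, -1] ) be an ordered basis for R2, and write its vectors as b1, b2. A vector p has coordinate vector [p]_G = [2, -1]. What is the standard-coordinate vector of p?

[-1, 5]

By definition p = 2b1 - b2.
Summing componentwise gives [-1, 5].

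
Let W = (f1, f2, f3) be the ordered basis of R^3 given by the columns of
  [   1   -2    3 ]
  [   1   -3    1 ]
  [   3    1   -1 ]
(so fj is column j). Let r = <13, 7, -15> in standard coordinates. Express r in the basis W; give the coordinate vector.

Write r = c_1 f1 + ... + c_3 f3 and solve for the c_i.
Gaussian elimination on [M | r] yields c = (-3, -2, 4).
Check: -3f1 - 2f2 + 4f3 = <13, 7, -15>.

<-3, -2, 4>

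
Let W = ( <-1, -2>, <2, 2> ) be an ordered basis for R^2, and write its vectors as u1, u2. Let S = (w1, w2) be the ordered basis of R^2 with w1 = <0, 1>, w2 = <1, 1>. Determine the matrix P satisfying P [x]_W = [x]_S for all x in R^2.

[[-1, 0], [-1, 2]]

Let M have columns uj and N have columns wj. Then for every x, N [x]_S = x = M [x]_W, so P = N^(-1) M.
Since det N = -1, N^(-1) has integer entries; multiplying gives P = [[-1, 0], [-1, 2]].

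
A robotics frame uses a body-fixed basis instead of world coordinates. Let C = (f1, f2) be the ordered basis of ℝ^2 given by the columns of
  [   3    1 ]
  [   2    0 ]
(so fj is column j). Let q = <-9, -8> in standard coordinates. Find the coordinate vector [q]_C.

Write q = c_1 f1 + c_2 f2 and solve for the c_i.
System: 3c_1 + c_2 = -9, 2c_1 + 0c_2 = -8; solving gives c_1 = -4, c_2 = 3.
Check: -4f1 + 3f2 = <-9, -8>.

<-4, 3>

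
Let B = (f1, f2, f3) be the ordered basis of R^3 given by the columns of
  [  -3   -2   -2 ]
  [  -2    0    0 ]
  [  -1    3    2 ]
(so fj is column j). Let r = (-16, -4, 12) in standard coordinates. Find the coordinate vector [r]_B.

We seek scalars with c_1 f1 + ... + c_3 f3 = r; equivalently solve M c = r where the columns of M are f1, ..., f3.
Row-reducing the augmented matrix [M | r] gives c = (2, 4, 1).
Check: 2f1 + 4f2 + f3 = (-16, -4, 12).

(2, 4, 1)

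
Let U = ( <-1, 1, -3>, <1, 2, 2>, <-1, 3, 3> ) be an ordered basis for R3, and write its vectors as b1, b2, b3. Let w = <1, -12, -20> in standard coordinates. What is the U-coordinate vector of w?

Write w = c_1 b1 + ... + c_3 b3 and solve for the c_i.
Row-reducing the augmented matrix [M | w] gives c = (2, -1, -4).
Check: 2b1 - b2 - 4b3 = <1, -12, -20>.

<2, -1, -4>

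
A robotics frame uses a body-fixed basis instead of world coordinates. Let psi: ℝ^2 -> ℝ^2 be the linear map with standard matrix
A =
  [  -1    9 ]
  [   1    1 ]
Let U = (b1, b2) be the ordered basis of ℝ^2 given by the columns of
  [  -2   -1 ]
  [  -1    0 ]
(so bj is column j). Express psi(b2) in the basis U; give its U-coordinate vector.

(1, -3)

Column 2 of [psi]_U is the U-coordinate vector of psi(b2).
In standard coordinates psi(b2) = A b2 = (1, -1).
Converting to U: (1, -1) = b1 - 3b2, so the coordinate vector is (1, -3).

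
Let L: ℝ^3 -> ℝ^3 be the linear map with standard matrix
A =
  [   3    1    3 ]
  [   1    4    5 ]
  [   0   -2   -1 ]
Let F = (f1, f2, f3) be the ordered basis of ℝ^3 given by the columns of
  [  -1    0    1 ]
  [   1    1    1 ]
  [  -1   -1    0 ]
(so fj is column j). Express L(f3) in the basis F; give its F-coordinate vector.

<-1, 3, 3>

Compute L(f3) = A f3 = <4, 5, -2> in standard coordinates.
Then write this in F-coordinates: solve for y in y_1 f1 + ... + y_3 f3 = <4, 5, -2>.
This gives y = <-1, 3, 3>, which is column 3 of [L]_F.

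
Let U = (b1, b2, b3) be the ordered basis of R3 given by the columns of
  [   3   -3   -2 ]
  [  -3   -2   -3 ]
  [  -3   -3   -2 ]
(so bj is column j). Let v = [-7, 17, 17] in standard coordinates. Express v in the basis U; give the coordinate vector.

Write v = c_1 b1 + ... + c_3 b3 and solve for the c_i.
Solving this 3x3 system gives c = (-4, -1, -1).
Check: -4b1 - b2 - b3 = [-7, 17, 17].

[-4, -1, -1]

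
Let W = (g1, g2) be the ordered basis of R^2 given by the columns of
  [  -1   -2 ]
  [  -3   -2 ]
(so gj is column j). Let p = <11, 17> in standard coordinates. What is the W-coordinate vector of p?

<-3, -4>

Write p = c_1 g1 + c_2 g2 and solve for the c_i.
System: -c_1 - 2c_2 = 11, -3c_1 - 2c_2 = 17; solving gives c_1 = -3, c_2 = -4.
Check: -3g1 - 4g2 = <11, 17>.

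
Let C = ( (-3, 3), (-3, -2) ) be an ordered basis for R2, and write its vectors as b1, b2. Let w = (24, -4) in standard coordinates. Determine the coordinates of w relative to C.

(-4, -4)

[w]_C is the unique c with M c = w, where M has columns b1, b2.
System: -3c_1 - 3c_2 = 24, 3c_1 - 2c_2 = -4; solving gives c_1 = -4, c_2 = -4.
Check: -4b1 - 4b2 = (24, -4).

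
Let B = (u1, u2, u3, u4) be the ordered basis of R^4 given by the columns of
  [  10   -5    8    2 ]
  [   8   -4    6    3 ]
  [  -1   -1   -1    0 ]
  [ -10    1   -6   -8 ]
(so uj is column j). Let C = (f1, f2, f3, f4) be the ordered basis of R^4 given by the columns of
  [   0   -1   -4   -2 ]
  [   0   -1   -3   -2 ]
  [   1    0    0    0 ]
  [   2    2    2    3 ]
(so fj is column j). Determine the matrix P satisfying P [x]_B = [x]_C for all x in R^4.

[[-1, -1, -1, 0], [-2, -1, 0, -2], [-2, 1, -2, 1], [0, 1, 0, -2]]

Take x = uj: its B-coordinates are the j-th standard unit vector, so P e_j — column j of P — equals [uj]_C.
u1 = -f1 - 2f2 - 2f3 + 0·f4, giving column 1 = <-1, -2, -2, 0>; repeating for each j gives P = [[-1, -1, -1, 0], [-2, -1, 0, -2], [-2, 1, -2, 1], [0, 1, 0, -2]].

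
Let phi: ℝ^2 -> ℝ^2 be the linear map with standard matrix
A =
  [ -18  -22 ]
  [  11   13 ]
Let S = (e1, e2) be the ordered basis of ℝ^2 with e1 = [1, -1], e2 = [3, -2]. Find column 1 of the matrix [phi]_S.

[-2, 2]

Column 1 of [phi]_S is the S-coordinate vector of phi(e1).
In standard coordinates phi(e1) = A e1 = [4, -2].
Converting to S: [4, -2] = -2e1 + 2e2, so the coordinate vector is [-2, 2].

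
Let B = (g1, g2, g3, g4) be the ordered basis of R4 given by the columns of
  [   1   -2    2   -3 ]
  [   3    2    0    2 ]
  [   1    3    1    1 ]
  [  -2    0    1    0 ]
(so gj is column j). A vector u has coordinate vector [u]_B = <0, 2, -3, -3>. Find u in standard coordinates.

u = M [u]_B, where M has columns g1, ..., g4.
Carrying out the matrix-vector product, u = <-1, -2, 0, -3>.

<-1, -2, 0, -3>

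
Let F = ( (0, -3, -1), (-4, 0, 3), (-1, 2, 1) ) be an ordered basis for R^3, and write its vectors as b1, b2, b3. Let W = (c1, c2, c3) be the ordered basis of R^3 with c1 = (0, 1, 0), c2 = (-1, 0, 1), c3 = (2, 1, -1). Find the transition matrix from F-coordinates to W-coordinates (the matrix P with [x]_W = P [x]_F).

Take x = bj: its F-coordinates are the j-th standard unit vector, so P e_j — column j of P — equals [bj]_W.
b1 = -2c1 - 2c2 - c3, giving column 1 = (-2, -2, -1); repeating for each j gives P = [[-2, 1, 2], [-2, 2, 1], [-1, -1, 0]].

[[-2, 1, 2], [-2, 2, 1], [-1, -1, 0]]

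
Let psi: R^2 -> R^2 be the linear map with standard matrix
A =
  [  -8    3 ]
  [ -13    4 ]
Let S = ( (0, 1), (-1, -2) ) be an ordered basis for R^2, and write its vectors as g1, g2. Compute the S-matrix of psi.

[[-2, 1], [-3, -2]]

The j-th column of [psi]_S is [psi(gj)]_S.
psi(g1) = A g1 = (3, 4) = -2g1 - 3g2, so column 1 is (-2, -3).
Repeating for g2 and assembling the columns gives [[-2, 1], [-3, -2]].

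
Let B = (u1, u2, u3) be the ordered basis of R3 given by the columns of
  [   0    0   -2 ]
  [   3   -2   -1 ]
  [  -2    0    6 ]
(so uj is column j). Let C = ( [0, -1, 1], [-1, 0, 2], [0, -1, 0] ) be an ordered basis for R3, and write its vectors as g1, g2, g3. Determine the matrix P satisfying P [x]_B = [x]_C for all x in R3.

Let M have columns uj and N have columns gj. Then for every x, N [x]_C = x = M [x]_B, so P = N^(-1) M.
Since det N = 1, N^(-1) has integer entries; multiplying gives P = [[-2, 0, 2], [0, 0, 2], [-1, 2, -1]].

[[-2, 0, 2], [0, 0, 2], [-1, 2, -1]]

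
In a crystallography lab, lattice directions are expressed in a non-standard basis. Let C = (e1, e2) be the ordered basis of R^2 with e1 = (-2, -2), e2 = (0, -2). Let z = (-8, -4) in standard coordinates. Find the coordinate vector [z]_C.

(4, -2)

Write z = c_1 e1 + c_2 e2 and solve for the c_i.
System: -2c_1 + 0c_2 = -8, -2c_1 - 2c_2 = -4; solving gives c_1 = 4, c_2 = -2.
Check: 4e1 - 2e2 = (-8, -4).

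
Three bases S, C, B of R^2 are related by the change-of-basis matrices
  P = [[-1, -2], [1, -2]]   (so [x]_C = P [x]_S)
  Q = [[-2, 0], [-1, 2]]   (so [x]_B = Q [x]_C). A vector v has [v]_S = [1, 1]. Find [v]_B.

[6, 1]

Apply P to get C-coordinates [-3, -1], then Q to get B-coordinates.
The result is [v]_B = [6, 1].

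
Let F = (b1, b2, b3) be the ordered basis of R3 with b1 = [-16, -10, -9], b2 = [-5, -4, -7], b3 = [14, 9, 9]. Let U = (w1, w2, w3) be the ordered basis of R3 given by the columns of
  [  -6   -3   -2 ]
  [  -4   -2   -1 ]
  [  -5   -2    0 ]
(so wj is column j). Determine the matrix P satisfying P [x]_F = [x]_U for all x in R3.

[[1, 1, -1], [2, 1, -2], [2, -2, -1]]

Column j of P is [bj]_U, since P maps F-coordinates to U-coordinates.
Expressing b1 in U: b1 = w1 + 2w2 + 2w3, so column 1 of P is [1, 2, 2].
Doing the same for each bj gives P = [[1, 1, -1], [2, 1, -2], [2, -2, -1]].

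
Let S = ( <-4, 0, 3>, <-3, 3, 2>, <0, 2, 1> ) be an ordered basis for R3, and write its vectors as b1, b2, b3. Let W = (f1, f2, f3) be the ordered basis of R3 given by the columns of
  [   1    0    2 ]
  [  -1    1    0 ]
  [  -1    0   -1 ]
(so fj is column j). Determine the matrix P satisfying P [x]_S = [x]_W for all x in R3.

[[-2, -1, -2], [-2, 2, 0], [-1, -1, 1]]

Column j of P is [bj]_W, since P maps S-coordinates to W-coordinates.
Expressing b1 in W: b1 = -2f1 - 2f2 - f3, so column 1 of P is <-2, -2, -1>.
Doing the same for each bj gives P = [[-2, -1, -2], [-2, 2, 0], [-1, -1, 1]].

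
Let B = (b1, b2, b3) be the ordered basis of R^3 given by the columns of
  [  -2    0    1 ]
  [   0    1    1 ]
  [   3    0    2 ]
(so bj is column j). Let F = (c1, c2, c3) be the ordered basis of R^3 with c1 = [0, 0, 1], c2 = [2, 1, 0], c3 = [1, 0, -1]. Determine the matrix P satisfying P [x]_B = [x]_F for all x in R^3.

[[1, -2, 1], [0, 1, 1], [-2, -2, -1]]

Take x = bj: its B-coordinates are the j-th standard unit vector, so P e_j — column j of P — equals [bj]_F.
b1 = c1 + 0·c2 - 2c3, giving column 1 = [1, 0, -2]; repeating for each j gives P = [[1, -2, 1], [0, 1, 1], [-2, -2, -1]].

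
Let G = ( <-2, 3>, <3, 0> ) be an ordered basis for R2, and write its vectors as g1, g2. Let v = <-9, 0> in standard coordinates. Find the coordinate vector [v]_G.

<0, -3>

[v]_G is the unique c with M c = v, where M has columns g1, g2.
System: -2c_1 + 3c_2 = -9, 3c_1 + 0c_2 = 0; solving gives c_1 = 0, c_2 = -3.
Check: 0·g1 - 3g2 = <-9, 0>.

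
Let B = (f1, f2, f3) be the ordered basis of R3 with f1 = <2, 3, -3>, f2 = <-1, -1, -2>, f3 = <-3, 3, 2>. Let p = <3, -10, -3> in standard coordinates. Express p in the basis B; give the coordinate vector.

<-1, 1, -2>

[p]_B is the unique c with M c = p, where M has columns f1, ..., f3.
Row-reducing the augmented matrix [M | p] gives c = (-1, 1, -2).
Check: -f1 + f2 - 2f3 = <3, -10, -3>.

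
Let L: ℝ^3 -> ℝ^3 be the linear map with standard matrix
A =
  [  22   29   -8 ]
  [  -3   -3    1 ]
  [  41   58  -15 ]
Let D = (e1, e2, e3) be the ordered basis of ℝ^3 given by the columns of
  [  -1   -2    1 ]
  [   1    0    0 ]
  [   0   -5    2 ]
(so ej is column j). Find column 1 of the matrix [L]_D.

Compute L(e1) = A e1 = [7, 0, 17] in standard coordinates.
Then write this in D-coordinates: solve for y in y_1 e1 + ... + y_3 e3 = [7, 0, 17].
This gives y = [0, -3, 1], which is column 1 of [L]_D.

[0, -3, 1]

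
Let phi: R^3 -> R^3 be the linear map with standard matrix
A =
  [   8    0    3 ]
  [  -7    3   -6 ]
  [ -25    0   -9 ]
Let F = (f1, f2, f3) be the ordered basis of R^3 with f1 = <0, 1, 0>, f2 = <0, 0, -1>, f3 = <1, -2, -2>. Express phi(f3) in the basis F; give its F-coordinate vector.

<3, 3, 2>

Compute phi(f3) = A f3 = <2, -1, -7> in standard coordinates.
Then write this in F-coordinates: solve for y in y_1 f1 + ... + y_3 f3 = <2, -1, -7>.
This gives y = <3, 3, 2>, which is column 3 of [phi]_F.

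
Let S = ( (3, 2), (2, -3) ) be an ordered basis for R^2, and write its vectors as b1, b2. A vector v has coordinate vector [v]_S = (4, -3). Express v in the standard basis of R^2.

The coordinates say v = 4b1 - 3b2; adding the scaled basis vectors gives (6, 17).

(6, 17)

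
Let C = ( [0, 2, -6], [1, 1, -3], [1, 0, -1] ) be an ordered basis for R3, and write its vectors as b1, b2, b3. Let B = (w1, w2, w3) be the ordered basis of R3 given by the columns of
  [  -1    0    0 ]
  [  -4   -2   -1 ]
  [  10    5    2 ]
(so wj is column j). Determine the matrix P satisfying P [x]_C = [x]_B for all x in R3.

Take x = bj: its C-coordinates are the j-th standard unit vector, so P e_j — column j of P — equals [bj]_B.
b1 = 0·w1 - 2w2 + 2w3, giving column 1 = [0, -2, 2]; repeating for each j gives P = [[0, -1, -1], [-2, 1, 1], [2, 1, 2]].

[[0, -1, -1], [-2, 1, 1], [2, 1, 2]]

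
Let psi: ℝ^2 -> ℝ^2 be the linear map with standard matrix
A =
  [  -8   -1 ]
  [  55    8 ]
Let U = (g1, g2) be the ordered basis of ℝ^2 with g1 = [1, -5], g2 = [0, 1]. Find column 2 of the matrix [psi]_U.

[-1, 3]

Column 2 of [psi]_U is the U-coordinate vector of psi(g2).
In standard coordinates psi(g2) = A g2 = [-1, 8].
Converting to U: [-1, 8] = -g1 + 3g2, so the coordinate vector is [-1, 3].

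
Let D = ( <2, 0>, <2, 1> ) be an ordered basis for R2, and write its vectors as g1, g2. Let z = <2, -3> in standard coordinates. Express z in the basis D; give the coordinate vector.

<4, -3>

We seek scalars with c_1 g1 + c_2 g2 = z; equivalently solve M c = z where the columns of M are g1, g2.
System: 2c_1 + 2c_2 = 2, 0c_1 + c_2 = -3; solving gives c_1 = 4, c_2 = -3.
Check: 4g1 - 3g2 = <2, -3>.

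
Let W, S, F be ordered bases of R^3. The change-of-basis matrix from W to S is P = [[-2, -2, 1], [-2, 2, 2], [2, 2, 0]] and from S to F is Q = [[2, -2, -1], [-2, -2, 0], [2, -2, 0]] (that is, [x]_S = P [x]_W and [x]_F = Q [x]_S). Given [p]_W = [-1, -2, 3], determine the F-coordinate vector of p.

First [p]_S = P [p]_W = [9, 4, -6].
Then [p]_F = Q [p]_S = [16, -26, 10].

[16, -26, 10]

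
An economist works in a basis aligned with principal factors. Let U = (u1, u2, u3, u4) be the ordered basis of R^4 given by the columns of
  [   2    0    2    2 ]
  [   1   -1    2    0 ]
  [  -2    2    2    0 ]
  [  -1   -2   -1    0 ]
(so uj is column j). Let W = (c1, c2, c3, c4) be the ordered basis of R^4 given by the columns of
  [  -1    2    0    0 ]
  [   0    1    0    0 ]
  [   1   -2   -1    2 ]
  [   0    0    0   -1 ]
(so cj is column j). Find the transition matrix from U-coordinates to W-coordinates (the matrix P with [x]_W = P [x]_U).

Let M have columns uj and N have columns cj. Then for every x, N [x]_W = x = M [x]_U, so P = N^(-1) M.
Since det N = -1, N^(-1) has integer entries; multiplying gives P = [[0, -2, 2, -2], [1, -1, 2, 0], [2, 2, -2, -2], [1, 2, 1, 0]].

[[0, -2, 2, -2], [1, -1, 2, 0], [2, 2, -2, -2], [1, 2, 1, 0]]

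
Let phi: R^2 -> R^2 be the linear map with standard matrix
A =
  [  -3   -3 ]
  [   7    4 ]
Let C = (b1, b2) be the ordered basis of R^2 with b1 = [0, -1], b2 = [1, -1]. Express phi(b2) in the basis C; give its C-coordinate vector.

Compute phi(b2) = A b2 = [0, 3] in standard coordinates.
Then write this in C-coordinates: solve for y in y_1 b1 + y_2 b2 = [0, 3].
This gives y = [-3, 0], which is column 2 of [phi]_C.

[-3, 0]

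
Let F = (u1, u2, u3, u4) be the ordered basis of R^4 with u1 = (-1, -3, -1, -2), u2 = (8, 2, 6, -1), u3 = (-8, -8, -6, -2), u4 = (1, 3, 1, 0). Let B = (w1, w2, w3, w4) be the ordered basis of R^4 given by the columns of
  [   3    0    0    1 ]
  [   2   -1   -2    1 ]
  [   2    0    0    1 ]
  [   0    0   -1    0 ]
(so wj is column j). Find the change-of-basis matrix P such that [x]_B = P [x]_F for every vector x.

Column j of P is [uj]_B, since P maps F-coordinates to B-coordinates.
Expressing u1 in B: u1 = 0·w1 - 2w2 + 2w3 - w4, so column 1 of P is (0, -2, 2, -1).
Doing the same for each uj gives P = [[0, 2, -2, 0], [-2, 2, -2, -2], [2, 1, 2, 0], [-1, 2, -2, 1]].

[[0, 2, -2, 0], [-2, 2, -2, -2], [2, 1, 2, 0], [-1, 2, -2, 1]]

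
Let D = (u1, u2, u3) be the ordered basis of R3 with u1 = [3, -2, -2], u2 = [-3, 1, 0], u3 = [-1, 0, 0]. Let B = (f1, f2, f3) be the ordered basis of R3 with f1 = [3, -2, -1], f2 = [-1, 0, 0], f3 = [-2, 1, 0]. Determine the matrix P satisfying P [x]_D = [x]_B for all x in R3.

Let M have columns uj and N have columns fj. Then for every x, N [x]_B = x = M [x]_D, so P = N^(-1) M.
Since det N = 1, N^(-1) has integer entries; multiplying gives P = [[2, 0, 0], [-1, 1, 1], [2, 1, 0]].

[[2, 0, 0], [-1, 1, 1], [2, 1, 0]]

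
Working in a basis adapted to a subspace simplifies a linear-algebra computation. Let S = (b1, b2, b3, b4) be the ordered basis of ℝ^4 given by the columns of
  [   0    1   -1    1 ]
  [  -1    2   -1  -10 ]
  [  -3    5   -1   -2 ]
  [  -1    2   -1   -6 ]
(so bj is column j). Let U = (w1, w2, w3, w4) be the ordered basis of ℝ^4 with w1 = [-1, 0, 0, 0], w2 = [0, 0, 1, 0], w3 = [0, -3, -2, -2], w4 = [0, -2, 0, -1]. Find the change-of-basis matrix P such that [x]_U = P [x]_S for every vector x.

Column j of P is [bj]_U, since P maps S-coordinates to U-coordinates.
Expressing b1 in U: b1 = 0·w1 - w2 + w3 - w4, so column 1 of P is [0, -1, 1, -1].
Doing the same for each bj gives P = [[0, -1, 1, -1], [-1, 1, 1, 2], [1, -2, 1, 2], [-1, 2, -1, 2]].

[[0, -1, 1, -1], [-1, 1, 1, 2], [1, -2, 1, 2], [-1, 2, -1, 2]]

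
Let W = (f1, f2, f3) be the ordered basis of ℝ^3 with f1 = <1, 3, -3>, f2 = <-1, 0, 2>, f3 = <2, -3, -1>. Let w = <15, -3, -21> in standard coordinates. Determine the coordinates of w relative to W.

<3, -4, 4>

[w]_W is the unique c with M c = w, where M has columns f1, ..., f3.
Solving this 3x3 system gives c = (3, -4, 4).
Check: 3f1 - 4f2 + 4f3 = <15, -3, -21>.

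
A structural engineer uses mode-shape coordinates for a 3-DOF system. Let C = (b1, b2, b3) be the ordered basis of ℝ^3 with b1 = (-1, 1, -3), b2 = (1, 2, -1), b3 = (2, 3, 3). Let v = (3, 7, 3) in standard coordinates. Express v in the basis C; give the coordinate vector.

(1, 0, 2)

[v]_C is the unique c with M c = v, where M has columns b1, ..., b3.
Solving this 3x3 system gives c = (1, 0, 2).
Check: b1 + 0·b2 + 2b3 = (3, 7, 3).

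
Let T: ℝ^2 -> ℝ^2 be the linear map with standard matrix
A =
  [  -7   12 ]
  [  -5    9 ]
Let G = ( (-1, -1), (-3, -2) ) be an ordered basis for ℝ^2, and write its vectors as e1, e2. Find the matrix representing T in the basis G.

With P the matrix whose columns are e1, e2, [T]_G = P^(-1) A P.
Column by column: T(e1) = A e1 = (-5, -4); its G-coordinates (2, 1) give column 1.
Continuing for each basis vector yields [T]_G = [[2, 3], [1, 0]].

[[2, 3], [1, 0]]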